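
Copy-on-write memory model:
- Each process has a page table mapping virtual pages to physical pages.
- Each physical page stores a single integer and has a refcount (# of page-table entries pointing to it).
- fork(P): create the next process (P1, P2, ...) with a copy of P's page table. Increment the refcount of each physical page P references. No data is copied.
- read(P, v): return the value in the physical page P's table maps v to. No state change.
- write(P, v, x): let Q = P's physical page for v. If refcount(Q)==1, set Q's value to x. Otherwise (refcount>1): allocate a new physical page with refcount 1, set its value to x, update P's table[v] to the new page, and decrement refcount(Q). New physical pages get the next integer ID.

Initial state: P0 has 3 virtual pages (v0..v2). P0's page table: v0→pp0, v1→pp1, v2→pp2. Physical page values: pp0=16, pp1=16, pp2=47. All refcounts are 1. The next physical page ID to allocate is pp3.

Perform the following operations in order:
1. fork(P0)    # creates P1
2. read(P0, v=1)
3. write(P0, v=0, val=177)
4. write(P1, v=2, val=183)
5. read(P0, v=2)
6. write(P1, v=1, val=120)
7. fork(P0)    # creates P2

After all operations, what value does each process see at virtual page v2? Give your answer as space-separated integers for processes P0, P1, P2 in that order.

Op 1: fork(P0) -> P1. 3 ppages; refcounts: pp0:2 pp1:2 pp2:2
Op 2: read(P0, v1) -> 16. No state change.
Op 3: write(P0, v0, 177). refcount(pp0)=2>1 -> COPY to pp3. 4 ppages; refcounts: pp0:1 pp1:2 pp2:2 pp3:1
Op 4: write(P1, v2, 183). refcount(pp2)=2>1 -> COPY to pp4. 5 ppages; refcounts: pp0:1 pp1:2 pp2:1 pp3:1 pp4:1
Op 5: read(P0, v2) -> 47. No state change.
Op 6: write(P1, v1, 120). refcount(pp1)=2>1 -> COPY to pp5. 6 ppages; refcounts: pp0:1 pp1:1 pp2:1 pp3:1 pp4:1 pp5:1
Op 7: fork(P0) -> P2. 6 ppages; refcounts: pp0:1 pp1:2 pp2:2 pp3:2 pp4:1 pp5:1
P0: v2 -> pp2 = 47
P1: v2 -> pp4 = 183
P2: v2 -> pp2 = 47

Answer: 47 183 47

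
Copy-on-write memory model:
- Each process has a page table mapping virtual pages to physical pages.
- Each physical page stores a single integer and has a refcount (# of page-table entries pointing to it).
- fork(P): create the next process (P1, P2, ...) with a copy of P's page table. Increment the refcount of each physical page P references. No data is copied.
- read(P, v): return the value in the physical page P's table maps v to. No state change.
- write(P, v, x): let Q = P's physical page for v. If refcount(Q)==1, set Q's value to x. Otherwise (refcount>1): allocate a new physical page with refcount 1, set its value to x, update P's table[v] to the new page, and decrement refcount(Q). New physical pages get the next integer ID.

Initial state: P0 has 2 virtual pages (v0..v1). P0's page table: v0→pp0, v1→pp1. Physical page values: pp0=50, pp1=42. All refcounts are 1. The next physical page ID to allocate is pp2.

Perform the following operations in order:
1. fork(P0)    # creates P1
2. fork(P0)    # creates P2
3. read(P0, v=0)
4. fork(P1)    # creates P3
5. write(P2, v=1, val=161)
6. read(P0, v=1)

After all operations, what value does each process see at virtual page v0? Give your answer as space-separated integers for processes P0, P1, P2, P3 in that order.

Answer: 50 50 50 50

Derivation:
Op 1: fork(P0) -> P1. 2 ppages; refcounts: pp0:2 pp1:2
Op 2: fork(P0) -> P2. 2 ppages; refcounts: pp0:3 pp1:3
Op 3: read(P0, v0) -> 50. No state change.
Op 4: fork(P1) -> P3. 2 ppages; refcounts: pp0:4 pp1:4
Op 5: write(P2, v1, 161). refcount(pp1)=4>1 -> COPY to pp2. 3 ppages; refcounts: pp0:4 pp1:3 pp2:1
Op 6: read(P0, v1) -> 42. No state change.
P0: v0 -> pp0 = 50
P1: v0 -> pp0 = 50
P2: v0 -> pp0 = 50
P3: v0 -> pp0 = 50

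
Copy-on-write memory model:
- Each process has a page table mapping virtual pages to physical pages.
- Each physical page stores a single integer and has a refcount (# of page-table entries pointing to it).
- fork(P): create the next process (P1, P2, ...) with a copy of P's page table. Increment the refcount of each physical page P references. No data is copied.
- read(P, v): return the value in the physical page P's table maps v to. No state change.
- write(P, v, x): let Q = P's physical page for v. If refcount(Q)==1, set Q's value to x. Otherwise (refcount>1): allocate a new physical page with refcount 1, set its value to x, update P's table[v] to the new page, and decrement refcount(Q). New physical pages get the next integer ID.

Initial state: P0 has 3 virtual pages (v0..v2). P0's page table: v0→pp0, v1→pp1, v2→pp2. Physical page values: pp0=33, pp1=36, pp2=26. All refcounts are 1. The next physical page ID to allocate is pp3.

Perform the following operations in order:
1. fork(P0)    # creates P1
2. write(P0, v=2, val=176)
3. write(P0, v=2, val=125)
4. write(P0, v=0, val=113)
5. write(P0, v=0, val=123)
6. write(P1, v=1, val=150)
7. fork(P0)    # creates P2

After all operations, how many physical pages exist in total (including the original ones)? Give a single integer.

Answer: 6

Derivation:
Op 1: fork(P0) -> P1. 3 ppages; refcounts: pp0:2 pp1:2 pp2:2
Op 2: write(P0, v2, 176). refcount(pp2)=2>1 -> COPY to pp3. 4 ppages; refcounts: pp0:2 pp1:2 pp2:1 pp3:1
Op 3: write(P0, v2, 125). refcount(pp3)=1 -> write in place. 4 ppages; refcounts: pp0:2 pp1:2 pp2:1 pp3:1
Op 4: write(P0, v0, 113). refcount(pp0)=2>1 -> COPY to pp4. 5 ppages; refcounts: pp0:1 pp1:2 pp2:1 pp3:1 pp4:1
Op 5: write(P0, v0, 123). refcount(pp4)=1 -> write in place. 5 ppages; refcounts: pp0:1 pp1:2 pp2:1 pp3:1 pp4:1
Op 6: write(P1, v1, 150). refcount(pp1)=2>1 -> COPY to pp5. 6 ppages; refcounts: pp0:1 pp1:1 pp2:1 pp3:1 pp4:1 pp5:1
Op 7: fork(P0) -> P2. 6 ppages; refcounts: pp0:1 pp1:2 pp2:1 pp3:2 pp4:2 pp5:1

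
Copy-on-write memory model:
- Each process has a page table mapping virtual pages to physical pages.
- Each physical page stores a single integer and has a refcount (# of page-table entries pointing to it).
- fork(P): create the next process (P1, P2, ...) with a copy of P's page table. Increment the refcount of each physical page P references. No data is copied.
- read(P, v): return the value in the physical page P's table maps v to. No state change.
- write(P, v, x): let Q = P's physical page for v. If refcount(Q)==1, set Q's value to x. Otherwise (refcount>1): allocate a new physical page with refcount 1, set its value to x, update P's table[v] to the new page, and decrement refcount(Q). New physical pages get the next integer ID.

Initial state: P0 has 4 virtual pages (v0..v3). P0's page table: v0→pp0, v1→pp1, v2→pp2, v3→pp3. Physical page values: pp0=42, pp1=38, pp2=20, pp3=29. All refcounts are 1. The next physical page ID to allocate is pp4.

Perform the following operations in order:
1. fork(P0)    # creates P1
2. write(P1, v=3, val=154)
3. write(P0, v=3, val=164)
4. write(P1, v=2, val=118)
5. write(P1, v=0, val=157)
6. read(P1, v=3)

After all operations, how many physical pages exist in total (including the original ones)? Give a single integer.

Op 1: fork(P0) -> P1. 4 ppages; refcounts: pp0:2 pp1:2 pp2:2 pp3:2
Op 2: write(P1, v3, 154). refcount(pp3)=2>1 -> COPY to pp4. 5 ppages; refcounts: pp0:2 pp1:2 pp2:2 pp3:1 pp4:1
Op 3: write(P0, v3, 164). refcount(pp3)=1 -> write in place. 5 ppages; refcounts: pp0:2 pp1:2 pp2:2 pp3:1 pp4:1
Op 4: write(P1, v2, 118). refcount(pp2)=2>1 -> COPY to pp5. 6 ppages; refcounts: pp0:2 pp1:2 pp2:1 pp3:1 pp4:1 pp5:1
Op 5: write(P1, v0, 157). refcount(pp0)=2>1 -> COPY to pp6. 7 ppages; refcounts: pp0:1 pp1:2 pp2:1 pp3:1 pp4:1 pp5:1 pp6:1
Op 6: read(P1, v3) -> 154. No state change.

Answer: 7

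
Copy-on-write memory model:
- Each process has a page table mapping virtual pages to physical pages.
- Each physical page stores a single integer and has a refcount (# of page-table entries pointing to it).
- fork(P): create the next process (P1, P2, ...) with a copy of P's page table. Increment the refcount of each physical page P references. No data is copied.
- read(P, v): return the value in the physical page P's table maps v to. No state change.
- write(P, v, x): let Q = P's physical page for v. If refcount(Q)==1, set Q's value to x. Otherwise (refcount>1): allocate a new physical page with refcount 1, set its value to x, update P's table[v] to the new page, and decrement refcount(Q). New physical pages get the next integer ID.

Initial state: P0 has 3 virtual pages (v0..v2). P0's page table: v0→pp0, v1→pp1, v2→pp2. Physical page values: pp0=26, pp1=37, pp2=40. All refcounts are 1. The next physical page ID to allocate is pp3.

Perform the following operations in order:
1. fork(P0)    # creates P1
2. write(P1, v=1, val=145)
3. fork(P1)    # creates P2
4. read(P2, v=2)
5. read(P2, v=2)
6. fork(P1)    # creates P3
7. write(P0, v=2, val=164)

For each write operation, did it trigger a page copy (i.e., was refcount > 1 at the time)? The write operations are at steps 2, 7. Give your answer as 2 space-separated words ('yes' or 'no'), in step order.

Op 1: fork(P0) -> P1. 3 ppages; refcounts: pp0:2 pp1:2 pp2:2
Op 2: write(P1, v1, 145). refcount(pp1)=2>1 -> COPY to pp3. 4 ppages; refcounts: pp0:2 pp1:1 pp2:2 pp3:1
Op 3: fork(P1) -> P2. 4 ppages; refcounts: pp0:3 pp1:1 pp2:3 pp3:2
Op 4: read(P2, v2) -> 40. No state change.
Op 5: read(P2, v2) -> 40. No state change.
Op 6: fork(P1) -> P3. 4 ppages; refcounts: pp0:4 pp1:1 pp2:4 pp3:3
Op 7: write(P0, v2, 164). refcount(pp2)=4>1 -> COPY to pp4. 5 ppages; refcounts: pp0:4 pp1:1 pp2:3 pp3:3 pp4:1

yes yes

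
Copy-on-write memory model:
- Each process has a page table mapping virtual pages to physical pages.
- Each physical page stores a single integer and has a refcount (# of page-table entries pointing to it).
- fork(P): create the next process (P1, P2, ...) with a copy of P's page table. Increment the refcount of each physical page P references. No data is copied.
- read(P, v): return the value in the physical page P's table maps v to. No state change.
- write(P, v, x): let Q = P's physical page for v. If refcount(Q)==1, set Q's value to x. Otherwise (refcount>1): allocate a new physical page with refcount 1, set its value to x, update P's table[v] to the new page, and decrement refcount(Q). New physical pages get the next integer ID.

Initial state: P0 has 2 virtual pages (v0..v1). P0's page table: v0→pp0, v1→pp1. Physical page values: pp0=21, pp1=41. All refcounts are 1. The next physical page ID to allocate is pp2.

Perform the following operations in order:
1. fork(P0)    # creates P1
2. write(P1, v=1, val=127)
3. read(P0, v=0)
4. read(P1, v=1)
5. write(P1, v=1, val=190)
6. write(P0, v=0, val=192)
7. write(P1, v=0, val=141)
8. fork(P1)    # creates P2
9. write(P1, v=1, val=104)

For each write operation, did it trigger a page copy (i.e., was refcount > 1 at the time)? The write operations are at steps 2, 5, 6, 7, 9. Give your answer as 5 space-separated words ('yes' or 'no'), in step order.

Op 1: fork(P0) -> P1. 2 ppages; refcounts: pp0:2 pp1:2
Op 2: write(P1, v1, 127). refcount(pp1)=2>1 -> COPY to pp2. 3 ppages; refcounts: pp0:2 pp1:1 pp2:1
Op 3: read(P0, v0) -> 21. No state change.
Op 4: read(P1, v1) -> 127. No state change.
Op 5: write(P1, v1, 190). refcount(pp2)=1 -> write in place. 3 ppages; refcounts: pp0:2 pp1:1 pp2:1
Op 6: write(P0, v0, 192). refcount(pp0)=2>1 -> COPY to pp3. 4 ppages; refcounts: pp0:1 pp1:1 pp2:1 pp3:1
Op 7: write(P1, v0, 141). refcount(pp0)=1 -> write in place. 4 ppages; refcounts: pp0:1 pp1:1 pp2:1 pp3:1
Op 8: fork(P1) -> P2. 4 ppages; refcounts: pp0:2 pp1:1 pp2:2 pp3:1
Op 9: write(P1, v1, 104). refcount(pp2)=2>1 -> COPY to pp4. 5 ppages; refcounts: pp0:2 pp1:1 pp2:1 pp3:1 pp4:1

yes no yes no yes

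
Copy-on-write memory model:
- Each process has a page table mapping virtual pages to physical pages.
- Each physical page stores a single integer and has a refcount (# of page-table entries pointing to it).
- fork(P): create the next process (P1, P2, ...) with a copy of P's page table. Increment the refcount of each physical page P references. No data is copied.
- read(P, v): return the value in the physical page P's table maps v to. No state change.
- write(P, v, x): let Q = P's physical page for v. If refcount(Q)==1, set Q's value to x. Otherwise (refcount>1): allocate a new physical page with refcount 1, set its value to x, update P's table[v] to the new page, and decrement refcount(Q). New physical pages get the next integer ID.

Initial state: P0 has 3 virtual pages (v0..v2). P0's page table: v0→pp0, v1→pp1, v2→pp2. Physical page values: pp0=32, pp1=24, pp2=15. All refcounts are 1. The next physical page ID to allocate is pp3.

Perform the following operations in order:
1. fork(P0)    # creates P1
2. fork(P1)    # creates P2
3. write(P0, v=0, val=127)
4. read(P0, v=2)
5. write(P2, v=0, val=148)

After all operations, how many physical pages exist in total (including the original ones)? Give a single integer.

Op 1: fork(P0) -> P1. 3 ppages; refcounts: pp0:2 pp1:2 pp2:2
Op 2: fork(P1) -> P2. 3 ppages; refcounts: pp0:3 pp1:3 pp2:3
Op 3: write(P0, v0, 127). refcount(pp0)=3>1 -> COPY to pp3. 4 ppages; refcounts: pp0:2 pp1:3 pp2:3 pp3:1
Op 4: read(P0, v2) -> 15. No state change.
Op 5: write(P2, v0, 148). refcount(pp0)=2>1 -> COPY to pp4. 5 ppages; refcounts: pp0:1 pp1:3 pp2:3 pp3:1 pp4:1

Answer: 5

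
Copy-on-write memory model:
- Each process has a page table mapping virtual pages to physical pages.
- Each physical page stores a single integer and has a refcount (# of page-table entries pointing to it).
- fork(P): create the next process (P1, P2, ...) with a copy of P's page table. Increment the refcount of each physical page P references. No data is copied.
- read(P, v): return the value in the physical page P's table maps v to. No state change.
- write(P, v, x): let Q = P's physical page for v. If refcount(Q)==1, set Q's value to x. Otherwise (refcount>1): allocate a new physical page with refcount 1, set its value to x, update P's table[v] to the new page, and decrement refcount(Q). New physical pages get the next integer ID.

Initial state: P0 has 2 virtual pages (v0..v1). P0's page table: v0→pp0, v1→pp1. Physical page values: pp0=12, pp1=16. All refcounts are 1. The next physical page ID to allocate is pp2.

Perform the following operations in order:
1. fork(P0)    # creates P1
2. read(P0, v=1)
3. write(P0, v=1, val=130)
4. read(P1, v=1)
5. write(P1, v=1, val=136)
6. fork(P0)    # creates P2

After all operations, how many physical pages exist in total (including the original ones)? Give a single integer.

Answer: 3

Derivation:
Op 1: fork(P0) -> P1. 2 ppages; refcounts: pp0:2 pp1:2
Op 2: read(P0, v1) -> 16. No state change.
Op 3: write(P0, v1, 130). refcount(pp1)=2>1 -> COPY to pp2. 3 ppages; refcounts: pp0:2 pp1:1 pp2:1
Op 4: read(P1, v1) -> 16. No state change.
Op 5: write(P1, v1, 136). refcount(pp1)=1 -> write in place. 3 ppages; refcounts: pp0:2 pp1:1 pp2:1
Op 6: fork(P0) -> P2. 3 ppages; refcounts: pp0:3 pp1:1 pp2:2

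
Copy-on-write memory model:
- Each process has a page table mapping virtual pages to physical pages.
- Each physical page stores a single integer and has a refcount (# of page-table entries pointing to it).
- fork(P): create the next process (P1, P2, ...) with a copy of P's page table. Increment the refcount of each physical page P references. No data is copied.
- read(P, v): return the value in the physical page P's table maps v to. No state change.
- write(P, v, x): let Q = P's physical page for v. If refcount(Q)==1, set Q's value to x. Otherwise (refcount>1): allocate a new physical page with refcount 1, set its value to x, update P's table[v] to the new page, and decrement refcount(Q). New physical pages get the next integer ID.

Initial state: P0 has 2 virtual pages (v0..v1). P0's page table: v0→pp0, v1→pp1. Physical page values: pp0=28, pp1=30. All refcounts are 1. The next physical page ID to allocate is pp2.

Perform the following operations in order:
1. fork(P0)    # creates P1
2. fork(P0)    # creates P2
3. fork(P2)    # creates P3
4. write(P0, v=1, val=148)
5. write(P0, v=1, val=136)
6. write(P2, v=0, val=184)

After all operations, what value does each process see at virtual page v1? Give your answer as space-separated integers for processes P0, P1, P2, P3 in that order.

Op 1: fork(P0) -> P1. 2 ppages; refcounts: pp0:2 pp1:2
Op 2: fork(P0) -> P2. 2 ppages; refcounts: pp0:3 pp1:3
Op 3: fork(P2) -> P3. 2 ppages; refcounts: pp0:4 pp1:4
Op 4: write(P0, v1, 148). refcount(pp1)=4>1 -> COPY to pp2. 3 ppages; refcounts: pp0:4 pp1:3 pp2:1
Op 5: write(P0, v1, 136). refcount(pp2)=1 -> write in place. 3 ppages; refcounts: pp0:4 pp1:3 pp2:1
Op 6: write(P2, v0, 184). refcount(pp0)=4>1 -> COPY to pp3. 4 ppages; refcounts: pp0:3 pp1:3 pp2:1 pp3:1
P0: v1 -> pp2 = 136
P1: v1 -> pp1 = 30
P2: v1 -> pp1 = 30
P3: v1 -> pp1 = 30

Answer: 136 30 30 30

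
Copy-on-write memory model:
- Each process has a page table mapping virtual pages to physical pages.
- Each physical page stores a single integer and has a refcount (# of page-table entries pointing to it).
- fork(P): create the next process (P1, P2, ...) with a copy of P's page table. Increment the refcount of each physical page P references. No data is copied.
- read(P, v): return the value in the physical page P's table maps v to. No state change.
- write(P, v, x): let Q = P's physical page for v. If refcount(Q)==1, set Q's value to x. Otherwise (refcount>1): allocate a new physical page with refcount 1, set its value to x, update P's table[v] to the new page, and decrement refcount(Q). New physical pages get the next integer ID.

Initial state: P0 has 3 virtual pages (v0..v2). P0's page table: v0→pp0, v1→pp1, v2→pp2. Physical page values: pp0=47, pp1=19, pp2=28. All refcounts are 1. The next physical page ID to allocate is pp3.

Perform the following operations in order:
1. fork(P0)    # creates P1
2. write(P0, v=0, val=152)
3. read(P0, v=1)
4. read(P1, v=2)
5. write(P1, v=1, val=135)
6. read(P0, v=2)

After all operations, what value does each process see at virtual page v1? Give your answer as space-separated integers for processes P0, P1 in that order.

Op 1: fork(P0) -> P1. 3 ppages; refcounts: pp0:2 pp1:2 pp2:2
Op 2: write(P0, v0, 152). refcount(pp0)=2>1 -> COPY to pp3. 4 ppages; refcounts: pp0:1 pp1:2 pp2:2 pp3:1
Op 3: read(P0, v1) -> 19. No state change.
Op 4: read(P1, v2) -> 28. No state change.
Op 5: write(P1, v1, 135). refcount(pp1)=2>1 -> COPY to pp4. 5 ppages; refcounts: pp0:1 pp1:1 pp2:2 pp3:1 pp4:1
Op 6: read(P0, v2) -> 28. No state change.
P0: v1 -> pp1 = 19
P1: v1 -> pp4 = 135

Answer: 19 135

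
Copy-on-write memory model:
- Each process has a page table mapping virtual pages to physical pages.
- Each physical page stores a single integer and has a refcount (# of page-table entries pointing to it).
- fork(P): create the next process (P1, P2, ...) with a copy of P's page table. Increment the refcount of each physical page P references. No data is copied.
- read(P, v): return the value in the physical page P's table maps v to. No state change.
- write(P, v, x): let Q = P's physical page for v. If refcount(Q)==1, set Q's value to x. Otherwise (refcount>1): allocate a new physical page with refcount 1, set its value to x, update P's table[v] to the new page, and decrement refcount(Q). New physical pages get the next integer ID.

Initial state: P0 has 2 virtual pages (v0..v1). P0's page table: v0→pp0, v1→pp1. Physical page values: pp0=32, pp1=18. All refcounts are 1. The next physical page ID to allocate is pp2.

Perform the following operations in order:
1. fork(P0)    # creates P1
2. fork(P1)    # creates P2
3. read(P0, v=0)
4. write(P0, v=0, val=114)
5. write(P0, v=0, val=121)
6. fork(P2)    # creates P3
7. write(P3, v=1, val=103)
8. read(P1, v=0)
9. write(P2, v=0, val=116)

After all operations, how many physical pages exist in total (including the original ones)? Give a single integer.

Answer: 5

Derivation:
Op 1: fork(P0) -> P1. 2 ppages; refcounts: pp0:2 pp1:2
Op 2: fork(P1) -> P2. 2 ppages; refcounts: pp0:3 pp1:3
Op 3: read(P0, v0) -> 32. No state change.
Op 4: write(P0, v0, 114). refcount(pp0)=3>1 -> COPY to pp2. 3 ppages; refcounts: pp0:2 pp1:3 pp2:1
Op 5: write(P0, v0, 121). refcount(pp2)=1 -> write in place. 3 ppages; refcounts: pp0:2 pp1:3 pp2:1
Op 6: fork(P2) -> P3. 3 ppages; refcounts: pp0:3 pp1:4 pp2:1
Op 7: write(P3, v1, 103). refcount(pp1)=4>1 -> COPY to pp3. 4 ppages; refcounts: pp0:3 pp1:3 pp2:1 pp3:1
Op 8: read(P1, v0) -> 32. No state change.
Op 9: write(P2, v0, 116). refcount(pp0)=3>1 -> COPY to pp4. 5 ppages; refcounts: pp0:2 pp1:3 pp2:1 pp3:1 pp4:1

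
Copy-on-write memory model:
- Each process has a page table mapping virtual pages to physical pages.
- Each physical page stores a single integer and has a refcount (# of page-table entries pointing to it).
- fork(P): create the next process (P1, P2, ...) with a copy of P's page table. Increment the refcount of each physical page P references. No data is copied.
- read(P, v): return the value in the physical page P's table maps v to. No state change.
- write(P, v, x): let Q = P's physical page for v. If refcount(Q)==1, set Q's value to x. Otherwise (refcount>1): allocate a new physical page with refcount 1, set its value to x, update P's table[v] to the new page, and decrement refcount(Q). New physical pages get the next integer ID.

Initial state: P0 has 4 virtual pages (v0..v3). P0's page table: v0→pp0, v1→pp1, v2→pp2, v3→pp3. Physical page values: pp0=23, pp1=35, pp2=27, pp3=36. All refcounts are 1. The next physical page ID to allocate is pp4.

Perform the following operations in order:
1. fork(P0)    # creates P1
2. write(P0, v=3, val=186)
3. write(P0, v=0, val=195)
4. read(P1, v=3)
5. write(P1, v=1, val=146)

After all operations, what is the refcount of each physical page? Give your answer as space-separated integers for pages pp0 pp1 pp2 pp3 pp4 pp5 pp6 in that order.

Answer: 1 1 2 1 1 1 1

Derivation:
Op 1: fork(P0) -> P1. 4 ppages; refcounts: pp0:2 pp1:2 pp2:2 pp3:2
Op 2: write(P0, v3, 186). refcount(pp3)=2>1 -> COPY to pp4. 5 ppages; refcounts: pp0:2 pp1:2 pp2:2 pp3:1 pp4:1
Op 3: write(P0, v0, 195). refcount(pp0)=2>1 -> COPY to pp5. 6 ppages; refcounts: pp0:1 pp1:2 pp2:2 pp3:1 pp4:1 pp5:1
Op 4: read(P1, v3) -> 36. No state change.
Op 5: write(P1, v1, 146). refcount(pp1)=2>1 -> COPY to pp6. 7 ppages; refcounts: pp0:1 pp1:1 pp2:2 pp3:1 pp4:1 pp5:1 pp6:1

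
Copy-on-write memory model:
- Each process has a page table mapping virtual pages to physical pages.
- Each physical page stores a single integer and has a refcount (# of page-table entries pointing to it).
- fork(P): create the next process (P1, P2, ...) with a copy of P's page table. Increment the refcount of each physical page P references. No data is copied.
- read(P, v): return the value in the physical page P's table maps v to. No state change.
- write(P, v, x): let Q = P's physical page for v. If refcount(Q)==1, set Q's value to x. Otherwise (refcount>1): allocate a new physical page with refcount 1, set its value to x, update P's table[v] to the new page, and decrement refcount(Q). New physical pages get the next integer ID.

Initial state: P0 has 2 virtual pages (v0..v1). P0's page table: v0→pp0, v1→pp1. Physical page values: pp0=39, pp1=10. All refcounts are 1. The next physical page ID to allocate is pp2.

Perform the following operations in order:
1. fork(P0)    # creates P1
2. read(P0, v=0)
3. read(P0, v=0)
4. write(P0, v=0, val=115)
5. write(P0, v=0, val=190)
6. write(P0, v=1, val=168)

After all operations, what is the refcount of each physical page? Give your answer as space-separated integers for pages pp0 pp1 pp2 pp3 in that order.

Answer: 1 1 1 1

Derivation:
Op 1: fork(P0) -> P1. 2 ppages; refcounts: pp0:2 pp1:2
Op 2: read(P0, v0) -> 39. No state change.
Op 3: read(P0, v0) -> 39. No state change.
Op 4: write(P0, v0, 115). refcount(pp0)=2>1 -> COPY to pp2. 3 ppages; refcounts: pp0:1 pp1:2 pp2:1
Op 5: write(P0, v0, 190). refcount(pp2)=1 -> write in place. 3 ppages; refcounts: pp0:1 pp1:2 pp2:1
Op 6: write(P0, v1, 168). refcount(pp1)=2>1 -> COPY to pp3. 4 ppages; refcounts: pp0:1 pp1:1 pp2:1 pp3:1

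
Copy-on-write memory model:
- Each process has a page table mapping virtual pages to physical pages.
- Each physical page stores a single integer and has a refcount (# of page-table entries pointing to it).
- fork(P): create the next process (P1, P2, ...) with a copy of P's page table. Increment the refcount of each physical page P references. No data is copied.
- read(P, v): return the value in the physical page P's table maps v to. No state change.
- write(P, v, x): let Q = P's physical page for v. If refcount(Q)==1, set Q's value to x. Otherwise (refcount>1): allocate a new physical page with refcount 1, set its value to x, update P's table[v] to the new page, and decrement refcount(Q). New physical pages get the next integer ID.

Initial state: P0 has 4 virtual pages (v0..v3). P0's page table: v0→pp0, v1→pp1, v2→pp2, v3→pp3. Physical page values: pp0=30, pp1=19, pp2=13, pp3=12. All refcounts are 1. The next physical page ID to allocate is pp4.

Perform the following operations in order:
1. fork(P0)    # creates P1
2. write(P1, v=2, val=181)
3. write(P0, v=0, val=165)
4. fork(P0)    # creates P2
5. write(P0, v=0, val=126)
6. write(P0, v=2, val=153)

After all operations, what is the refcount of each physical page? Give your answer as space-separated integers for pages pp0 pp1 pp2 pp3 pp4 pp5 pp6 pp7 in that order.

Op 1: fork(P0) -> P1. 4 ppages; refcounts: pp0:2 pp1:2 pp2:2 pp3:2
Op 2: write(P1, v2, 181). refcount(pp2)=2>1 -> COPY to pp4. 5 ppages; refcounts: pp0:2 pp1:2 pp2:1 pp3:2 pp4:1
Op 3: write(P0, v0, 165). refcount(pp0)=2>1 -> COPY to pp5. 6 ppages; refcounts: pp0:1 pp1:2 pp2:1 pp3:2 pp4:1 pp5:1
Op 4: fork(P0) -> P2. 6 ppages; refcounts: pp0:1 pp1:3 pp2:2 pp3:3 pp4:1 pp5:2
Op 5: write(P0, v0, 126). refcount(pp5)=2>1 -> COPY to pp6. 7 ppages; refcounts: pp0:1 pp1:3 pp2:2 pp3:3 pp4:1 pp5:1 pp6:1
Op 6: write(P0, v2, 153). refcount(pp2)=2>1 -> COPY to pp7. 8 ppages; refcounts: pp0:1 pp1:3 pp2:1 pp3:3 pp4:1 pp5:1 pp6:1 pp7:1

Answer: 1 3 1 3 1 1 1 1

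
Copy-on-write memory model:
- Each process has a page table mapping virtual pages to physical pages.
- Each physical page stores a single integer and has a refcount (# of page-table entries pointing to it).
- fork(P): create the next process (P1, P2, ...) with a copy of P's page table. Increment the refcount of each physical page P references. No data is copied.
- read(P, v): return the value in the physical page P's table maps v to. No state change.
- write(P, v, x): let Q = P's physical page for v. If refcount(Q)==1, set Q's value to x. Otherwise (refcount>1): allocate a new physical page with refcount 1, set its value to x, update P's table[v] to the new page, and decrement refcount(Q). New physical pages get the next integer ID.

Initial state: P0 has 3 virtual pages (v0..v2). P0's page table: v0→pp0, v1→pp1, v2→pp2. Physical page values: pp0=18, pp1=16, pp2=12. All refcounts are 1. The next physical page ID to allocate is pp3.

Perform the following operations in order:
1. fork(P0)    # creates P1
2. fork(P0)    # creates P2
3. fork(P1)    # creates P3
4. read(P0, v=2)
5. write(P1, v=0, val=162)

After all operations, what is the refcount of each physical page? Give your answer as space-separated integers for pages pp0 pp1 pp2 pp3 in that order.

Answer: 3 4 4 1

Derivation:
Op 1: fork(P0) -> P1. 3 ppages; refcounts: pp0:2 pp1:2 pp2:2
Op 2: fork(P0) -> P2. 3 ppages; refcounts: pp0:3 pp1:3 pp2:3
Op 3: fork(P1) -> P3. 3 ppages; refcounts: pp0:4 pp1:4 pp2:4
Op 4: read(P0, v2) -> 12. No state change.
Op 5: write(P1, v0, 162). refcount(pp0)=4>1 -> COPY to pp3. 4 ppages; refcounts: pp0:3 pp1:4 pp2:4 pp3:1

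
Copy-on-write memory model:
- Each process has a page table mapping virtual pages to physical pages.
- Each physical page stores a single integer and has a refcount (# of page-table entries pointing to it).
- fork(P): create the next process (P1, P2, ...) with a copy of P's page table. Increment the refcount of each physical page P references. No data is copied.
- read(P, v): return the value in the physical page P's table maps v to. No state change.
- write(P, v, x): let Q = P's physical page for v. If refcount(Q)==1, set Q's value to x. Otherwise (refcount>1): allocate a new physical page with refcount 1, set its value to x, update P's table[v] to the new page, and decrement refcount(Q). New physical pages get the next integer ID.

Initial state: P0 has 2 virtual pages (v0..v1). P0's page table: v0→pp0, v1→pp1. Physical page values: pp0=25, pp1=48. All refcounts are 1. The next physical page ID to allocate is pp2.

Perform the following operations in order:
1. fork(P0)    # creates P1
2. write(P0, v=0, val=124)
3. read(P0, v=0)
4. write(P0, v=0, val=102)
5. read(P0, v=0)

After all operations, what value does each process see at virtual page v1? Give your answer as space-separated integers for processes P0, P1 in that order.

Op 1: fork(P0) -> P1. 2 ppages; refcounts: pp0:2 pp1:2
Op 2: write(P0, v0, 124). refcount(pp0)=2>1 -> COPY to pp2. 3 ppages; refcounts: pp0:1 pp1:2 pp2:1
Op 3: read(P0, v0) -> 124. No state change.
Op 4: write(P0, v0, 102). refcount(pp2)=1 -> write in place. 3 ppages; refcounts: pp0:1 pp1:2 pp2:1
Op 5: read(P0, v0) -> 102. No state change.
P0: v1 -> pp1 = 48
P1: v1 -> pp1 = 48

Answer: 48 48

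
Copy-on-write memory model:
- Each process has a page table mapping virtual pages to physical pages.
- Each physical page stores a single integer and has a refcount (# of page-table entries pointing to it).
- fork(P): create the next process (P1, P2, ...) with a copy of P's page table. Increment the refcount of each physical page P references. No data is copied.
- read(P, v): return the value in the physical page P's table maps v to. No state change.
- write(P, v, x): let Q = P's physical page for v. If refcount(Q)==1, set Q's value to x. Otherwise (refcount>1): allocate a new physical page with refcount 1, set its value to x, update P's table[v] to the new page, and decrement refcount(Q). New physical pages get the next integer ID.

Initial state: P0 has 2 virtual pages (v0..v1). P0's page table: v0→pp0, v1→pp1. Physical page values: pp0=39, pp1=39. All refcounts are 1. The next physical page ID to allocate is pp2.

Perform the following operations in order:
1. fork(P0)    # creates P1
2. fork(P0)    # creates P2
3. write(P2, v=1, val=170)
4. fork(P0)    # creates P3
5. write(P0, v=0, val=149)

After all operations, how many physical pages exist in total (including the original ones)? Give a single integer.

Answer: 4

Derivation:
Op 1: fork(P0) -> P1. 2 ppages; refcounts: pp0:2 pp1:2
Op 2: fork(P0) -> P2. 2 ppages; refcounts: pp0:3 pp1:3
Op 3: write(P2, v1, 170). refcount(pp1)=3>1 -> COPY to pp2. 3 ppages; refcounts: pp0:3 pp1:2 pp2:1
Op 4: fork(P0) -> P3. 3 ppages; refcounts: pp0:4 pp1:3 pp2:1
Op 5: write(P0, v0, 149). refcount(pp0)=4>1 -> COPY to pp3. 4 ppages; refcounts: pp0:3 pp1:3 pp2:1 pp3:1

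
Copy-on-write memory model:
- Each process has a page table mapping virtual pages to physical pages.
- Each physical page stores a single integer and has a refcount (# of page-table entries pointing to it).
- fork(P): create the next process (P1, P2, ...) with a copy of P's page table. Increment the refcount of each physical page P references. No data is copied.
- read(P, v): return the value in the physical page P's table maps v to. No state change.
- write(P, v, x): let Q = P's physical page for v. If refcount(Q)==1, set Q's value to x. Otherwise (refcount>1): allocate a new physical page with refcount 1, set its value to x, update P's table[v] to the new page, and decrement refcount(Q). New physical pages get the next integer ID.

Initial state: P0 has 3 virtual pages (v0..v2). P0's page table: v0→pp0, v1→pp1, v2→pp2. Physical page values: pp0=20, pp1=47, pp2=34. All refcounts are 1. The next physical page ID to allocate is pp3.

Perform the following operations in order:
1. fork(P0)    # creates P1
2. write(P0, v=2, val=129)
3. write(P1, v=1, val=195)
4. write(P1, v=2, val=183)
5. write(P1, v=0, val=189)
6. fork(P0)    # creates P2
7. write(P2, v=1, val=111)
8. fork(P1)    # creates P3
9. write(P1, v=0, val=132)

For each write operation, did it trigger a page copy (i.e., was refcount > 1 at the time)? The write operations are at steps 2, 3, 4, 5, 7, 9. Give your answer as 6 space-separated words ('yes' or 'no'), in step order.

Op 1: fork(P0) -> P1. 3 ppages; refcounts: pp0:2 pp1:2 pp2:2
Op 2: write(P0, v2, 129). refcount(pp2)=2>1 -> COPY to pp3. 4 ppages; refcounts: pp0:2 pp1:2 pp2:1 pp3:1
Op 3: write(P1, v1, 195). refcount(pp1)=2>1 -> COPY to pp4. 5 ppages; refcounts: pp0:2 pp1:1 pp2:1 pp3:1 pp4:1
Op 4: write(P1, v2, 183). refcount(pp2)=1 -> write in place. 5 ppages; refcounts: pp0:2 pp1:1 pp2:1 pp3:1 pp4:1
Op 5: write(P1, v0, 189). refcount(pp0)=2>1 -> COPY to pp5. 6 ppages; refcounts: pp0:1 pp1:1 pp2:1 pp3:1 pp4:1 pp5:1
Op 6: fork(P0) -> P2. 6 ppages; refcounts: pp0:2 pp1:2 pp2:1 pp3:2 pp4:1 pp5:1
Op 7: write(P2, v1, 111). refcount(pp1)=2>1 -> COPY to pp6. 7 ppages; refcounts: pp0:2 pp1:1 pp2:1 pp3:2 pp4:1 pp5:1 pp6:1
Op 8: fork(P1) -> P3. 7 ppages; refcounts: pp0:2 pp1:1 pp2:2 pp3:2 pp4:2 pp5:2 pp6:1
Op 9: write(P1, v0, 132). refcount(pp5)=2>1 -> COPY to pp7. 8 ppages; refcounts: pp0:2 pp1:1 pp2:2 pp3:2 pp4:2 pp5:1 pp6:1 pp7:1

yes yes no yes yes yes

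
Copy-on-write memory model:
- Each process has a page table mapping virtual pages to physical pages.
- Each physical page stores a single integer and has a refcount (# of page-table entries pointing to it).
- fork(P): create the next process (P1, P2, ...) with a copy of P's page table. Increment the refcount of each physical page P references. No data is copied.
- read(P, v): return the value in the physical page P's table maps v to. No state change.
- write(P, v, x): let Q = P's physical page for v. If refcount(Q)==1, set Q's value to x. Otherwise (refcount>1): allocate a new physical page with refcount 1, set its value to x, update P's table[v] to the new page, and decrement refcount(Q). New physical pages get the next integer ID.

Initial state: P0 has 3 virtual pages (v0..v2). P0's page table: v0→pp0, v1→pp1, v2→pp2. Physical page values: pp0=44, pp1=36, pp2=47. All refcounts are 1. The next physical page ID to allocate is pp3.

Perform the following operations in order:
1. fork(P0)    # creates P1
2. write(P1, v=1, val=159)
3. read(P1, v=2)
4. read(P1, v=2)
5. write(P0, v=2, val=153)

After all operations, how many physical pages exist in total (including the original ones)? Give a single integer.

Op 1: fork(P0) -> P1. 3 ppages; refcounts: pp0:2 pp1:2 pp2:2
Op 2: write(P1, v1, 159). refcount(pp1)=2>1 -> COPY to pp3. 4 ppages; refcounts: pp0:2 pp1:1 pp2:2 pp3:1
Op 3: read(P1, v2) -> 47. No state change.
Op 4: read(P1, v2) -> 47. No state change.
Op 5: write(P0, v2, 153). refcount(pp2)=2>1 -> COPY to pp4. 5 ppages; refcounts: pp0:2 pp1:1 pp2:1 pp3:1 pp4:1

Answer: 5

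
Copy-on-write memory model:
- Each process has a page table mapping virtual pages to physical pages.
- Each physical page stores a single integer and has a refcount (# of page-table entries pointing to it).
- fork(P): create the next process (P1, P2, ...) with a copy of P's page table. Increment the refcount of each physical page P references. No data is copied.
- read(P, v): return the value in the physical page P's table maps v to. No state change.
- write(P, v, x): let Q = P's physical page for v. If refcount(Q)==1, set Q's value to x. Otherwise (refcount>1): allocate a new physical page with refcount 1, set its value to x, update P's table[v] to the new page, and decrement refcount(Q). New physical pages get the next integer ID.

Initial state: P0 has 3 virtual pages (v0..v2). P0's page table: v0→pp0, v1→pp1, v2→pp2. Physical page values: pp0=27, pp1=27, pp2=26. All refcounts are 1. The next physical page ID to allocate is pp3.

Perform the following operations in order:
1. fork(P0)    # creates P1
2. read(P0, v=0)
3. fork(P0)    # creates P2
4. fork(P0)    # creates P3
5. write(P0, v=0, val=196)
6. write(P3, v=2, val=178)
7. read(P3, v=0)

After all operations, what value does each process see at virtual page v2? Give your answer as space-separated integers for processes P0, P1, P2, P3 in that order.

Answer: 26 26 26 178

Derivation:
Op 1: fork(P0) -> P1. 3 ppages; refcounts: pp0:2 pp1:2 pp2:2
Op 2: read(P0, v0) -> 27. No state change.
Op 3: fork(P0) -> P2. 3 ppages; refcounts: pp0:3 pp1:3 pp2:3
Op 4: fork(P0) -> P3. 3 ppages; refcounts: pp0:4 pp1:4 pp2:4
Op 5: write(P0, v0, 196). refcount(pp0)=4>1 -> COPY to pp3. 4 ppages; refcounts: pp0:3 pp1:4 pp2:4 pp3:1
Op 6: write(P3, v2, 178). refcount(pp2)=4>1 -> COPY to pp4. 5 ppages; refcounts: pp0:3 pp1:4 pp2:3 pp3:1 pp4:1
Op 7: read(P3, v0) -> 27. No state change.
P0: v2 -> pp2 = 26
P1: v2 -> pp2 = 26
P2: v2 -> pp2 = 26
P3: v2 -> pp4 = 178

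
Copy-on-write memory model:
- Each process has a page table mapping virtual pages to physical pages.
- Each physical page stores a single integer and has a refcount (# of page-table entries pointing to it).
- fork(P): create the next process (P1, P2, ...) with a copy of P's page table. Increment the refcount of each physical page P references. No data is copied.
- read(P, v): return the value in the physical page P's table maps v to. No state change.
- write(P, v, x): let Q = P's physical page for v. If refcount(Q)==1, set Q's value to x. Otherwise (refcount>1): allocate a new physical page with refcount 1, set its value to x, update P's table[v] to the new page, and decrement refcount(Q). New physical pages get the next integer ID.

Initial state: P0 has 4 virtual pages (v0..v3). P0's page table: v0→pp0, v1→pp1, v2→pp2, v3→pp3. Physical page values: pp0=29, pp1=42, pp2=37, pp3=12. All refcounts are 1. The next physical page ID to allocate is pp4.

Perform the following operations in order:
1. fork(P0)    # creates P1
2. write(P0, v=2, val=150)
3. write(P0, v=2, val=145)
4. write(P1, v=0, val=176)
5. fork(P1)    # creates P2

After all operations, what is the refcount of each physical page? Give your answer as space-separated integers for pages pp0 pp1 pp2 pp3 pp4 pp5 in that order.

Answer: 1 3 2 3 1 2

Derivation:
Op 1: fork(P0) -> P1. 4 ppages; refcounts: pp0:2 pp1:2 pp2:2 pp3:2
Op 2: write(P0, v2, 150). refcount(pp2)=2>1 -> COPY to pp4. 5 ppages; refcounts: pp0:2 pp1:2 pp2:1 pp3:2 pp4:1
Op 3: write(P0, v2, 145). refcount(pp4)=1 -> write in place. 5 ppages; refcounts: pp0:2 pp1:2 pp2:1 pp3:2 pp4:1
Op 4: write(P1, v0, 176). refcount(pp0)=2>1 -> COPY to pp5. 6 ppages; refcounts: pp0:1 pp1:2 pp2:1 pp3:2 pp4:1 pp5:1
Op 5: fork(P1) -> P2. 6 ppages; refcounts: pp0:1 pp1:3 pp2:2 pp3:3 pp4:1 pp5:2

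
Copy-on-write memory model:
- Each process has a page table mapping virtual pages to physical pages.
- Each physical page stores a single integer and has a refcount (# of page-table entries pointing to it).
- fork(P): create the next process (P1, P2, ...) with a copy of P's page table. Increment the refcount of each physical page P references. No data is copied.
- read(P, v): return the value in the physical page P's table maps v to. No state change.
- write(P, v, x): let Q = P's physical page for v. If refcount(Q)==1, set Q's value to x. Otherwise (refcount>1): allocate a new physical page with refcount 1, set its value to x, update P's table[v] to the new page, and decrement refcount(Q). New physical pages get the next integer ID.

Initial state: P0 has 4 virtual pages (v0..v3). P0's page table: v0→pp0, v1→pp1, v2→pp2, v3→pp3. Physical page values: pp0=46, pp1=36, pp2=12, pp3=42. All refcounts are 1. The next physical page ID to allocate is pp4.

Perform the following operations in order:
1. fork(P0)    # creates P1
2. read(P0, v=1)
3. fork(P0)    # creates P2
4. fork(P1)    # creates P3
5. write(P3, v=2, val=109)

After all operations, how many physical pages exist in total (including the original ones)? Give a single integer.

Answer: 5

Derivation:
Op 1: fork(P0) -> P1. 4 ppages; refcounts: pp0:2 pp1:2 pp2:2 pp3:2
Op 2: read(P0, v1) -> 36. No state change.
Op 3: fork(P0) -> P2. 4 ppages; refcounts: pp0:3 pp1:3 pp2:3 pp3:3
Op 4: fork(P1) -> P3. 4 ppages; refcounts: pp0:4 pp1:4 pp2:4 pp3:4
Op 5: write(P3, v2, 109). refcount(pp2)=4>1 -> COPY to pp4. 5 ppages; refcounts: pp0:4 pp1:4 pp2:3 pp3:4 pp4:1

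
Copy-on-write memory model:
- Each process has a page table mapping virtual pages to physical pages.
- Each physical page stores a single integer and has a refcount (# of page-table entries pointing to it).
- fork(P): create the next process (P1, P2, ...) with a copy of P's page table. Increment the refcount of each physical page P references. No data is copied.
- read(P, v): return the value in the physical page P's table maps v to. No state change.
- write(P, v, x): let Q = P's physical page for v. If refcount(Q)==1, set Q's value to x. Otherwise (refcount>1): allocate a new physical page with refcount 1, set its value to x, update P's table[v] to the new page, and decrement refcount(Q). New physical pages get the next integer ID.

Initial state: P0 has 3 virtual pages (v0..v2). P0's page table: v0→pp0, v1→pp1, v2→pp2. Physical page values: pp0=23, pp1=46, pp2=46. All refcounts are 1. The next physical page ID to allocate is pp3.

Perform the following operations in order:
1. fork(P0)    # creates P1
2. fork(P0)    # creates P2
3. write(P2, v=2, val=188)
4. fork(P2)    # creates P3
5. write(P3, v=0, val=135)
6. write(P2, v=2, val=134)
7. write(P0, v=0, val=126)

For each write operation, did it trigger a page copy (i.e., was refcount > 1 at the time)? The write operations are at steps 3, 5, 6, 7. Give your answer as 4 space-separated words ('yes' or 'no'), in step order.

Op 1: fork(P0) -> P1. 3 ppages; refcounts: pp0:2 pp1:2 pp2:2
Op 2: fork(P0) -> P2. 3 ppages; refcounts: pp0:3 pp1:3 pp2:3
Op 3: write(P2, v2, 188). refcount(pp2)=3>1 -> COPY to pp3. 4 ppages; refcounts: pp0:3 pp1:3 pp2:2 pp3:1
Op 4: fork(P2) -> P3. 4 ppages; refcounts: pp0:4 pp1:4 pp2:2 pp3:2
Op 5: write(P3, v0, 135). refcount(pp0)=4>1 -> COPY to pp4. 5 ppages; refcounts: pp0:3 pp1:4 pp2:2 pp3:2 pp4:1
Op 6: write(P2, v2, 134). refcount(pp3)=2>1 -> COPY to pp5. 6 ppages; refcounts: pp0:3 pp1:4 pp2:2 pp3:1 pp4:1 pp5:1
Op 7: write(P0, v0, 126). refcount(pp0)=3>1 -> COPY to pp6. 7 ppages; refcounts: pp0:2 pp1:4 pp2:2 pp3:1 pp4:1 pp5:1 pp6:1

yes yes yes yes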